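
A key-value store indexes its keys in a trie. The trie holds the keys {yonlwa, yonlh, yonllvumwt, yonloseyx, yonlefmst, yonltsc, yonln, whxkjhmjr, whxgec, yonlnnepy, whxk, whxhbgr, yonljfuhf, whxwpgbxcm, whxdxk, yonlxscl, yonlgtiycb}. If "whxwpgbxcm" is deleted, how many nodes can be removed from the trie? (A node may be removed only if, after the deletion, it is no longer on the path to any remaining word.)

After clearing the end-marker at "whxwpgbxcm", prune upward until reaching a node still needed by another word.
The suffix "wpgbxcm" (7 nodes) is used only by "whxwpgbxcm"; the node for "whx" still has the child "k", so pruning stops there.
Nodes removed: 7

7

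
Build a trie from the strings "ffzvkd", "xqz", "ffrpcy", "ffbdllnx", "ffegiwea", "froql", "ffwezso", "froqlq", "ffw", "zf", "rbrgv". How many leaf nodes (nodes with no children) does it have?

Leaves are exactly the stored words that no other stored word extends.
Those words: "ffbdllnx", "ffegiwea", "ffrpcy", "ffwezso", "ffzvkd", "froqlq", "rbrgv", "xqz", "zf"
Leaf count: 9

9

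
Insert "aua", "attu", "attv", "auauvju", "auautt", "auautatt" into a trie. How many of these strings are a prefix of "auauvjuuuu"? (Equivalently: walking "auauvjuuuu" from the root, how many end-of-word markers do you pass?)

Walk "auauvjuuuu" from the root; an end-of-word marker is hit whenever a stored word is a prefix of "auauvjuuuu".
Prefixes of the query that are stored words: "aua", "auauvju"
Count: 2

2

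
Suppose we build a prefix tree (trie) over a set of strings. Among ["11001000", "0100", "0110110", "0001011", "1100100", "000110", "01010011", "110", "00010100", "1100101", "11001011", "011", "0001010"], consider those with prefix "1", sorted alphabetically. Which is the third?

11001000

DFS of the "1" subtree visits, in order: "110", "1100100", "11001000", "1100101", "11001011"
Position 3: 11001000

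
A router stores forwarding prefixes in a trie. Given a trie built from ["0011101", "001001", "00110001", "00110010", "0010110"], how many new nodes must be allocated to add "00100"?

0

"00100" is already a full path in the trie; only an end-marker is added.
No new nodes are needed: 0.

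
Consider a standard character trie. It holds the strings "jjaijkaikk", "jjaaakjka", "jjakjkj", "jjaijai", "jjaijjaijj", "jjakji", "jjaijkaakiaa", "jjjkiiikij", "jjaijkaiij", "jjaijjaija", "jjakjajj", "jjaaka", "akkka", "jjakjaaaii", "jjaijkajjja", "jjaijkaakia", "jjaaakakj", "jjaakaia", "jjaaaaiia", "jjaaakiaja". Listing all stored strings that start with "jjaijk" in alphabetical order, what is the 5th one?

Words with prefix "jjaijk", in lexicographic order: "jjaijkaakia", "jjaijkaakiaa", "jjaijkaiij", "jjaijkaikk", "jjaijkajjja"
The 5th is jjaijkajjja.

jjaijkajjja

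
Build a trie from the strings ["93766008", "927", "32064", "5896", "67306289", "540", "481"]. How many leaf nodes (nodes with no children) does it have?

Leaves are exactly the stored words that no other stored word extends.
Those words: "32064", "481", "540", "5896", "67306289", "927", "93766008"
Leaf count: 7

7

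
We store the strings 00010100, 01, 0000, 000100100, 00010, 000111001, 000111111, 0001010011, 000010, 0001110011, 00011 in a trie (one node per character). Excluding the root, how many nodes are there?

Trace insertions, counting only characters that open a new branch:
  "00010100" → 8 new (0, 0, 0, 1, 0, 1, 0, 0)
  "01" → prefix "0" already present; 1 new (1)
  "0000" → prefix "000" already present; 1 new (0)
  "000100100" → prefix "00010" already present; 4 new (0, 1, 0, 0)
  "00010" → prefix "00010" already present; 0 new (none)
  "000111001" → prefix "0001" already present; 5 new (1, 1, 0, 0, 1)
  "000111111" → prefix "000111" already present; 3 new (1, 1, 1)
  "0001010011" → prefix "00010100" already present; 2 new (1, 1)
  "000010" → prefix "0000" already present; 2 new (1, 0)
  "0001110011" → prefix "000111001" already present; 1 new (1)
  "00011" → prefix "00011" already present; 0 new (none)
Total nodes = 8 + 1 + 1 + 4 + 0 + 5 + 3 + 2 + 2 + 1 + 0 = 27

27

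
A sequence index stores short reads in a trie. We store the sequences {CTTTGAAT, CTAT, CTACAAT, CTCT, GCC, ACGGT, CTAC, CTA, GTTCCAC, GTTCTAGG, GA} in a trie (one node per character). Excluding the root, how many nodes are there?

Count nodes per top-level branch (shared prefixes stored once):
  'A'-branch (ACGGT): 5 nodes
  'C'-branch (CTA, CTAC, CTACAAT, CTAT, CTCT, CTTTGAAT): 16 nodes
  'G'-branch (GA, GCC, GTTCCAC, GTTCTAGG): 14 nodes
Sum: 35

35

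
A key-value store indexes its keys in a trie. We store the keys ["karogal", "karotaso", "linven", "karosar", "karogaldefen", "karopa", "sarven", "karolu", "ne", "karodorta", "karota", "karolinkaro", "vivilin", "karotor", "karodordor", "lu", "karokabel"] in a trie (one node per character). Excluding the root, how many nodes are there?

66

Trace insertions, counting only characters that open a new branch:
  "karogal" → 7 new (k, a, r, o, g, a, l)
  "karotaso" → prefix "karo" already present; 4 new (t, a, s, o)
  "linven" → 6 new (l, i, n, v, e, n)
  "karosar" → prefix "karo" already present; 3 new (s, a, r)
  "karogaldefen" → prefix "karogal" already present; 5 new (d, e, f, e, n)
  "karopa" → prefix "karo" already present; 2 new (p, a)
  "sarven" → 6 new (s, a, r, v, e, n)
  "karolu" → prefix "karo" already present; 2 new (l, u)
  "ne" → 2 new (n, e)
  "karodorta" → prefix "karo" already present; 5 new (d, o, r, t, a)
  "karota" → prefix "karota" already present; 0 new (none)
  "karolinkaro" → prefix "karol" already present; 6 new (i, n, k, a, r, o)
  "vivilin" → 7 new (v, i, v, i, l, i, n)
  "karotor" → prefix "karot" already present; 2 new (o, r)
  "karodordor" → prefix "karodor" already present; 3 new (d, o, r)
  "lu" → prefix "l" already present; 1 new (u)
  "karokabel" → prefix "karo" already present; 5 new (k, a, b, e, l)
Total nodes = 7 + 4 + 6 + 3 + 5 + 2 + 6 + 2 + 2 + 5 + 0 + 6 + 7 + 2 + 3 + 1 + 5 = 66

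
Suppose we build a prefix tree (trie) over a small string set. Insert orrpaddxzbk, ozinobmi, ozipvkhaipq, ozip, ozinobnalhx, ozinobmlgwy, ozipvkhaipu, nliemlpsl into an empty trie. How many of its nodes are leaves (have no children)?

7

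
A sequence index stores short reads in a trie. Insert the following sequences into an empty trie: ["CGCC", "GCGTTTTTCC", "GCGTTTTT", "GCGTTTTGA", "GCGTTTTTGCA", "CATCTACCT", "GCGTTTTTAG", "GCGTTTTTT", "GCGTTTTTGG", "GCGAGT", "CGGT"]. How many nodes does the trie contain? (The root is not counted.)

36

Count nodes per top-level branch (shared prefixes stored once):
  'C'-branch (CATCTACCT, CGCC, CGGT): 14 nodes
  'G'-branch (GCGAGT, GCGTTTTGA, GCGTTTTT, GCGTTTTTAG, GCGTTTTTCC, GCGTTTTTGCA, GCGTTTTTGG, GCGTTTTTT): 22 nodes
Sum: 36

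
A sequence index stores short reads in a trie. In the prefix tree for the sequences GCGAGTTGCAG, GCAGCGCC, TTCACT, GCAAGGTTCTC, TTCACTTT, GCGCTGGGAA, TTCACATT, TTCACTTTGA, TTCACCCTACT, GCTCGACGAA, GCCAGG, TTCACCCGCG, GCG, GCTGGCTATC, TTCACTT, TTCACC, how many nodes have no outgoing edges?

Leaves are exactly the stored words that no other stored word extends.
Those words: "GCAAGGTTCTC", "GCAGCGCC", "GCCAGG", "GCGAGTTGCAG", "GCGCTGGGAA", "GCTCGACGAA", "GCTGGCTATC", "TTCACATT", "TTCACCCGCG", "TTCACCCTACT", "TTCACTTTGA"
Leaf count: 11

11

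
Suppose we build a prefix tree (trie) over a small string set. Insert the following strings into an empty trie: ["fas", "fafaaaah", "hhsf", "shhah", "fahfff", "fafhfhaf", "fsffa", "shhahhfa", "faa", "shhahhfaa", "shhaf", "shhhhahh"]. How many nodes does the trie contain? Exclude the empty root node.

42

For each word, the new-node count is its length minus the longest prefix already in the trie:
  "fas" → 3 new (f, a, s)
  "fafaaaah" → prefix "fa" already present; 6 new (f, a, a, a, a, h)
  "hhsf" → 4 new (h, h, s, f)
  "shhah" → 5 new (s, h, h, a, h)
  "fahfff" → prefix "fa" already present; 4 new (h, f, f, f)
  "fafhfhaf" → prefix "faf" already present; 5 new (h, f, h, a, f)
  "fsffa" → prefix "f" already present; 4 new (s, f, f, a)
  "shhahhfa" → prefix "shhah" already present; 3 new (h, f, a)
  "faa" → prefix "fa" already present; 1 new (a)
  "shhahhfaa" → prefix "shhahhfa" already present; 1 new (a)
  "shhaf" → prefix "shha" already present; 1 new (f)
  "shhhhahh" → prefix "shh" already present; 5 new (h, h, a, h, h)
Total nodes = 3 + 6 + 4 + 5 + 4 + 5 + 4 + 3 + 1 + 1 + 1 + 5 = 42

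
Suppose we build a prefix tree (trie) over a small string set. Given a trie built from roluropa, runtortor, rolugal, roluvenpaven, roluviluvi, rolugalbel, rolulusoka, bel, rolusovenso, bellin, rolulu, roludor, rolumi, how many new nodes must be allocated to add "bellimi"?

2

Walking "bellimi" from the root, the first 5 characters ("belli") follow existing edges; "m" is the first miss.
Each of the 2 remaining characters creates one node.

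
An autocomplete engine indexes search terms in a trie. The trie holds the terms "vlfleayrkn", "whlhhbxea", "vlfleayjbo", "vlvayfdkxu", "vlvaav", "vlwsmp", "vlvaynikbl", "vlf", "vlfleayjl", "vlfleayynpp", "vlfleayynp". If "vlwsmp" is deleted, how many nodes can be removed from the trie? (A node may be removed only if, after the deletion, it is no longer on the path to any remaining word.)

After clearing the end-marker at "vlwsmp", prune upward until reaching a node still needed by another word.
The suffix "wsmp" (4 nodes) is used only by "vlwsmp"; the node for "vl" still has the child "f", so pruning stops there.
Nodes removed: 4

4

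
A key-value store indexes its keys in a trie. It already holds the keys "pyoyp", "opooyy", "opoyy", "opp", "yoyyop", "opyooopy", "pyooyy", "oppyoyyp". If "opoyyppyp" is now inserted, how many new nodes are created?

4

"opoyy" is already a path in the trie; the remaining "ppyp" must be added.
So 9 − 5 = 4 new nodes.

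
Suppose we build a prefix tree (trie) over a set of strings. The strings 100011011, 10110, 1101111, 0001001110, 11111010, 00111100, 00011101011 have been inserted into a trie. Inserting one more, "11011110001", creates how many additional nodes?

4

"1101111" is already a path in the trie; the remaining "0001" must be added.
New nodes needed: |"11011110001"| − 7 = 11 − 7 = 4.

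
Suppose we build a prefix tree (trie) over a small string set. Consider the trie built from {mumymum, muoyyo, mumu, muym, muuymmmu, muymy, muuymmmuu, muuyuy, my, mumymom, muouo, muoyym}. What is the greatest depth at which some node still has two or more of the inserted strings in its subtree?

The deepest shared node is where two words last agree before diverging.
e.g. "muuymmmu" and "muuymmmuu" share the prefix "muuymmmu" of length 8; no pair shares a longer one.
Longest shared-prefix length: 8

8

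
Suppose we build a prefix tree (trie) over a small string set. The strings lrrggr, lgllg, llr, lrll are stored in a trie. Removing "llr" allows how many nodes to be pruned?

2

Walk "llr" from the leaf back toward the root, removing each node that no remaining word uses.
The suffix "lr" (2 nodes) is used only by "llr"; the node for "l" still has the child "r", so pruning stops there.
Nodes removed: 2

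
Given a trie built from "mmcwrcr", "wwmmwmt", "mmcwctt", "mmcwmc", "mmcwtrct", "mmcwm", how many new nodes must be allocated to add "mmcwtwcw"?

3

"mmcwt" is already a path in the trie; the remaining "wcw" must be added.
Each of the 3 remaining characters creates one node.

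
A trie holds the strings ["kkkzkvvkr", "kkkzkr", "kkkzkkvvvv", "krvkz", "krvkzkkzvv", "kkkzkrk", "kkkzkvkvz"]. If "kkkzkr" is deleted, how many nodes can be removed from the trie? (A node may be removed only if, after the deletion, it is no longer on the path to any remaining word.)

Walk "kkkzkr" from the leaf back toward the root, removing each node that no remaining word uses.
Every node on "kkkzkr" is still needed (e.g. by "kkkzkrk"), so nothing is freed.
Nodes removed: 0

0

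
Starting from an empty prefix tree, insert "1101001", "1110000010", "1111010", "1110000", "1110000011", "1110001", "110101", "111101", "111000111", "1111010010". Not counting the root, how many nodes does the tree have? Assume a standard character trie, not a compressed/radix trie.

Trie structure (* marks end of a word):
(root)
└─ 1
   └─ 1
      ├─ 0
      │  └─ 1
      │     └─ 0
      │        ├─ 0
      │        │  └─ 1 *
      │        └─ 1 *
      └─ 1
         ├─ 0
         │  └─ 0
         │     └─ 0
         │        ├─ 0 *
         │        │  └─ 0
         │        │     └─ 1
         │        │        ├─ 0 *
         │        │        └─ 1 *
         │        └─ 1 *
         │           └─ 1
         │              └─ 1 *
         └─ 1
            └─ 0
               └─ 1 *
                  └─ 0 *
                     └─ 0
                        └─ 1
                           └─ 0 *
Counting every labelled node above: 27.

27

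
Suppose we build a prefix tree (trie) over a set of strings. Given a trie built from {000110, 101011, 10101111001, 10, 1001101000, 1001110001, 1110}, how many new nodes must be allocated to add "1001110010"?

2

Walking "1001110010" from the root, the first 8 characters ("10011100") follow existing edges; "1" is the first miss.
New nodes needed: |"1001110010"| − 8 = 10 − 8 = 2.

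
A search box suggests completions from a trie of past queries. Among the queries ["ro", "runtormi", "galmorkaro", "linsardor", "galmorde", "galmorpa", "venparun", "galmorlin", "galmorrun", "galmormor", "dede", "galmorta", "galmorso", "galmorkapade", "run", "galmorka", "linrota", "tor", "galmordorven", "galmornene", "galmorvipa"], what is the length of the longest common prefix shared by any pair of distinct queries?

8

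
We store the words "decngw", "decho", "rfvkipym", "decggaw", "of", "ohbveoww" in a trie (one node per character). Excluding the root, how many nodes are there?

Count nodes per top-level branch (shared prefixes stored once):
  'd'-branch (decggaw, decho, decngw): 12 nodes
  'o'-branch (of, ohbveoww): 9 nodes
  'r'-branch (rfvkipym): 8 nodes
Sum: 29

29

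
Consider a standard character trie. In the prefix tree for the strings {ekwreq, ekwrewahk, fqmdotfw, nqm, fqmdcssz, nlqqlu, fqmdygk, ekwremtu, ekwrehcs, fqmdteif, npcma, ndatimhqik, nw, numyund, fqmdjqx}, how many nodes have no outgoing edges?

15

A leaf is a node with no children — equivalently, the end of a word that is not a proper prefix of any other stored word.
Those words: "ekwrehcs", "ekwremtu", "ekwreq", "ekwrewahk", "fqmdcssz", "fqmdjqx", "fqmdotfw", "fqmdteif", "fqmdygk", "ndatimhqik", "nlqqlu", "npcma", "nqm", "numyund", "nw"
Leaf count: 15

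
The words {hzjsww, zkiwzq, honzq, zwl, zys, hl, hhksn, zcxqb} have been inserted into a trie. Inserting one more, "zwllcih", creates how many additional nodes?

"zwl" is already a path in the trie; the remaining "lcih" must be added.
New nodes needed: |"zwllcih"| − 3 = 7 − 3 = 4.

4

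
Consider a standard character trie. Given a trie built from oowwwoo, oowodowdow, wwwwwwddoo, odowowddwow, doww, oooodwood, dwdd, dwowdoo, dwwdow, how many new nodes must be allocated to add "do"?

"do" is already a full path in the trie; only an end-marker is added.
No new nodes are needed: 0.

0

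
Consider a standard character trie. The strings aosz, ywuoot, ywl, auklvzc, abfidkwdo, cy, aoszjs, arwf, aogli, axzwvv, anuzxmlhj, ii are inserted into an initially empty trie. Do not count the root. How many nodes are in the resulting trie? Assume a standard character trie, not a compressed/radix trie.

Count nodes per top-level branch (shared prefixes stored once):
  'a'-branch (abfidkwdo, anuzxmlhj, aogli, aosz, aoszjs, arwf, auklvzc, axzwvv): 39 nodes
  'c'-branch (cy): 2 nodes
  'i'-branch (ii): 2 nodes
  'y'-branch (ywl, ywuoot): 7 nodes
Sum: 50

50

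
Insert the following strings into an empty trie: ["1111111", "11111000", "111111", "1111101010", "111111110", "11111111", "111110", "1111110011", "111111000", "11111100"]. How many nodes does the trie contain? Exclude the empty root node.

21

For each word, the new-node count is its length minus the longest prefix already in the trie:
  "1111111" → 7 new (1, 1, 1, 1, 1, 1, 1)
  "11111000" → prefix "11111" already present; 3 new (0, 0, 0)
  "111111" → prefix "111111" already present; 0 new (none)
  "1111101010" → prefix "111110" already present; 4 new (1, 0, 1, 0)
  "111111110" → prefix "1111111" already present; 2 new (1, 0)
  "11111111" → prefix "11111111" already present; 0 new (none)
  "111110" → prefix "111110" already present; 0 new (none)
  "1111110011" → prefix "111111" already present; 4 new (0, 0, 1, 1)
  "111111000" → prefix "11111100" already present; 1 new (0)
  "11111100" → prefix "11111100" already present; 0 new (none)
Total nodes = 7 + 3 + 0 + 4 + 2 + 0 + 0 + 4 + 1 + 0 = 21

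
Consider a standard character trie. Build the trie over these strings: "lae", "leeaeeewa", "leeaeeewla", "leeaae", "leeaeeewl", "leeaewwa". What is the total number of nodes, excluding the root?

Insert word by word; a character creates a node only if that edge doesn't already exist:
  "lae" → 3 new (l, a, e)
  "leeaeeewa" → prefix "l" already present; 8 new (e, e, a, e, e, e, w, a)
  "leeaeeewla" → prefix "leeaeeew" already present; 2 new (l, a)
  "leeaae" → prefix "leea" already present; 2 new (a, e)
  "leeaeeewl" → prefix "leeaeeewl" already present; 0 new (none)
  "leeaewwa" → prefix "leeae" already present; 3 new (w, w, a)
Total nodes = 3 + 8 + 2 + 2 + 0 + 3 = 18

18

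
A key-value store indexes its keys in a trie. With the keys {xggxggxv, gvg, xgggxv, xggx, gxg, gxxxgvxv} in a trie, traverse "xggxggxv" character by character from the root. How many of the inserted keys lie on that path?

2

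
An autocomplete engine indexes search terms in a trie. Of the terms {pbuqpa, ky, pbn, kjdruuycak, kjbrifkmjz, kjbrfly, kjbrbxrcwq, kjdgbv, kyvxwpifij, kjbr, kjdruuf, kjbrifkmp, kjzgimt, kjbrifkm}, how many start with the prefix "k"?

12

Walk to "k"; the words in its subtree are exactly those with that prefix.
Words under "k": kjbr, kjbrbxrcwq, kjbrfly, kjbrifkm, kjbrifkmjz, kjbrifkmp, kjdgbv, kjdruuf, kjdruuycak, kjzgimt, ky, kyvxwpifij
Count: 12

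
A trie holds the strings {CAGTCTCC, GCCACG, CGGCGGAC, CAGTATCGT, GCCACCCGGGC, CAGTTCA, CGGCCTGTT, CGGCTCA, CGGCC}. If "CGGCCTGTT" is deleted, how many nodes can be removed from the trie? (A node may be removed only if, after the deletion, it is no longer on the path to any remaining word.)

Walk "CGGCCTGTT" from the leaf back toward the root, removing each node that no remaining word uses.
The suffix "TGTT" (4 nodes) is used only by "CGGCCTGTT"; "CGGCC" is itself a stored word, so pruning stops there.
Nodes removed: 4

4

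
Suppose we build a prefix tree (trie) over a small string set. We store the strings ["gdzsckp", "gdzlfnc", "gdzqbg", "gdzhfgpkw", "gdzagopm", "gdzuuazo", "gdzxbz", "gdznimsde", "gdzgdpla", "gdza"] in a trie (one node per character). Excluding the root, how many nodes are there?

44

For each word, the new-node count is its length minus the longest prefix already in the trie:
  "gdzsckp" → 7 new (g, d, z, s, c, k, p)
  "gdzlfnc" → prefix "gdz" already present; 4 new (l, f, n, c)
  "gdzqbg" → prefix "gdz" already present; 3 new (q, b, g)
  "gdzhfgpkw" → prefix "gdz" already present; 6 new (h, f, g, p, k, w)
  "gdzagopm" → prefix "gdz" already present; 5 new (a, g, o, p, m)
  "gdzuuazo" → prefix "gdz" already present; 5 new (u, u, a, z, o)
  "gdzxbz" → prefix "gdz" already present; 3 new (x, b, z)
  "gdznimsde" → prefix "gdz" already present; 6 new (n, i, m, s, d, e)
  "gdzgdpla" → prefix "gdz" already present; 5 new (g, d, p, l, a)
  "gdza" → prefix "gdza" already present; 0 new (none)
Total nodes = 7 + 4 + 3 + 6 + 5 + 5 + 3 + 6 + 5 + 0 = 44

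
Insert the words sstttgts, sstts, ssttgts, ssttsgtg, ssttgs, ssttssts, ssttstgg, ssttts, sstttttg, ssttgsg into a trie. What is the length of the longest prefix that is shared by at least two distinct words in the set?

6

The deepest shared node is where two words last agree before diverging.
e.g. "ssttgs" and "ssttgsg" share the prefix "ssttgs" of length 6; no pair shares a longer one.
Longest shared-prefix length: 6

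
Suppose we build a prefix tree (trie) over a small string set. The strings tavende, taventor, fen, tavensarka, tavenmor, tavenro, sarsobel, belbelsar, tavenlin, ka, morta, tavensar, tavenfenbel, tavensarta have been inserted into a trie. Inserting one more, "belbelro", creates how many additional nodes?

The longest prefix of "belbelro" already in the trie is "belbel" (length 6).
Each of the 2 remaining characters creates one node.

2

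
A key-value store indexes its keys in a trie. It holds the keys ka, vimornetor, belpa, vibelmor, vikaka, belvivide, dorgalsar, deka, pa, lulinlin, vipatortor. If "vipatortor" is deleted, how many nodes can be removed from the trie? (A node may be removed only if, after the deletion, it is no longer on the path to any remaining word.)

Walk "vipatortor" from the leaf back toward the root, removing each node that no remaining word uses.
The suffix "patortor" (8 nodes) is used only by "vipatortor"; the node for "vi" still has the child "m", so pruning stops there.
Nodes removed: 8

8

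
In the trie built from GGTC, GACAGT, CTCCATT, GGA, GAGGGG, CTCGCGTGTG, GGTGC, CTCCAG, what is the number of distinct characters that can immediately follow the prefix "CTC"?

2

Walk "CTC" from the root, arriving at one node.
Distinct next characters after "CTC": C, G.
That node has 2 child edges.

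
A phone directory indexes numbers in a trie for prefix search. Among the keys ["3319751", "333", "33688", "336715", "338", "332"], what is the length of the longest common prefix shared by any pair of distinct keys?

3

Equivalently: take the maximum, over all pairs, of their longest common prefix length.
e.g. "336715" and "33688" share the prefix "336" of length 3; no pair shares a longer one.
Longest shared-prefix length: 3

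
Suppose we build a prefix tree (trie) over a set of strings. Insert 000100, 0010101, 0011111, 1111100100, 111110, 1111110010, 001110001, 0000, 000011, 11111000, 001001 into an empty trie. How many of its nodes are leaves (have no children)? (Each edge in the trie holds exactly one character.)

9

Leaves are exactly the stored words that no other stored word extends.
Those words: "000011", "000100", "001001", "0010101", "001110001", "0011111", "11111000", "1111100100", "1111110010"
Leaf count: 9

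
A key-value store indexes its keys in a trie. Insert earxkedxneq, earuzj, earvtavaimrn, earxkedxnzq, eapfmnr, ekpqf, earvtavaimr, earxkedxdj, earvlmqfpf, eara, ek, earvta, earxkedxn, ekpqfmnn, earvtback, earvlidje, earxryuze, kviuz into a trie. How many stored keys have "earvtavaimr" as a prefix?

Traverse to the node for "earvtavaimr", then collect every word in that subtree.
Matches: "earvtavaimr", "earvtavaimrn"
Count: 2

2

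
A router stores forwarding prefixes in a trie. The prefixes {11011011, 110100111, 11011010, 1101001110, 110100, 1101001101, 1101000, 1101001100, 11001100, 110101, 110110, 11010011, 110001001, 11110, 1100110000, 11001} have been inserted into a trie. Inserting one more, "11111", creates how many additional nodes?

"1111" is already a path in the trie; the remaining "1" must be added.
Each of the 1 remaining characters creates one node.

1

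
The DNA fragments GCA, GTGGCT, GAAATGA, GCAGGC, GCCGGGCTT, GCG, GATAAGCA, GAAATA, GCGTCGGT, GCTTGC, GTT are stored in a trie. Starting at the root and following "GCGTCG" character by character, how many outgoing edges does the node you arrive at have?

Walk "GCGTCG" from the root, arriving at one node.
Characters that immediately follow "GCGTCG" among the stored strings: {G}.
That node has 1 child edge.

1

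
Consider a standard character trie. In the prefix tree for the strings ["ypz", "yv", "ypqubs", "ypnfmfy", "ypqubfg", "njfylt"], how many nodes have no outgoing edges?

6

Leaves are exactly the stored words that no other stored word extends.
Those words: "njfylt", "ypnfmfy", "ypqubfg", "ypqubs", "ypz", "yv"
Leaf count: 6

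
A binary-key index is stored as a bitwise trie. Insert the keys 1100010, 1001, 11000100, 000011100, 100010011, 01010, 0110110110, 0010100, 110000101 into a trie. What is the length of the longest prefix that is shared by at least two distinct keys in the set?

Look for the deepest trie node that still has at least two words in its subtree.
e.g. "1100010" and "11000100" share the prefix "1100010" of length 7; no pair shares a longer one.
Longest shared-prefix length: 7

7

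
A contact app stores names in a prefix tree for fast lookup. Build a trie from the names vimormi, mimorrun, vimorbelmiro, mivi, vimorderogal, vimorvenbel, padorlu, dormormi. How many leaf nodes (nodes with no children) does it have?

A leaf is a node with no children — equivalently, the end of a word that is not a proper prefix of any other stored word.
Those words: "dormormi", "mimorrun", "mivi", "padorlu", "vimorbelmiro", "vimorderogal", "vimormi", "vimorvenbel"
Leaf count: 8

8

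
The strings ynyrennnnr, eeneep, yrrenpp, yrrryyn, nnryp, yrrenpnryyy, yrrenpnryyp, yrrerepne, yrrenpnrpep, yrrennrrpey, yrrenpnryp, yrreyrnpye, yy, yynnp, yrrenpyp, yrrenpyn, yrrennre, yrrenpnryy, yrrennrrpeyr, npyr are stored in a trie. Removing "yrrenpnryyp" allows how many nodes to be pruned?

After clearing the end-marker at "yrrenpnryyp", prune upward until reaching a node still needed by another word.
The suffix "p" (1 node) is used only by "yrrenpnryyp"; the node for "yrrenpnryy" still has the child "y", so pruning stops there.
Nodes removed: 1

1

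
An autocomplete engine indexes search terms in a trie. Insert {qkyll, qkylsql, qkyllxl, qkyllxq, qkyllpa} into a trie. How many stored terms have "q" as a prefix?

5

Walk to "q"; the words in its subtree are exactly those with that prefix.
Words under "q": qkyll, qkyllpa, qkyllxl, qkyllxq, qkylsql
Count: 5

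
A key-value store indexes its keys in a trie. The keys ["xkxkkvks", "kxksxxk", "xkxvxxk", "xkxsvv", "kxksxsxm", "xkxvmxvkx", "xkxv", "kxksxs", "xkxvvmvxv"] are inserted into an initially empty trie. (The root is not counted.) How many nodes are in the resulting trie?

35

Insert word by word; a character creates a node only if that edge doesn't already exist:
  "xkxkkvks" → 8 new (x, k, x, k, k, v, k, s)
  "kxksxxk" → 7 new (k, x, k, s, x, x, k)
  "xkxvxxk" → prefix "xkx" already present; 4 new (v, x, x, k)
  "xkxsvv" → prefix "xkx" already present; 3 new (s, v, v)
  "kxksxsxm" → prefix "kxksx" already present; 3 new (s, x, m)
  "xkxvmxvkx" → prefix "xkxv" already present; 5 new (m, x, v, k, x)
  "xkxv" → prefix "xkxv" already present; 0 new (none)
  "kxksxs" → prefix "kxksxs" already present; 0 new (none)
  "xkxvvmvxv" → prefix "xkxv" already present; 5 new (v, m, v, x, v)
Total nodes = 8 + 7 + 4 + 3 + 3 + 5 + 0 + 0 + 5 = 35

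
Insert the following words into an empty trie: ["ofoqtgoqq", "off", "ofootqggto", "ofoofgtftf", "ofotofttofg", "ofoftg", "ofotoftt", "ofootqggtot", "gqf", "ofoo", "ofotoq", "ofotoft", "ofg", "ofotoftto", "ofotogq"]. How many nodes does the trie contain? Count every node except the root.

42

Count nodes per top-level branch (shared prefixes stored once):
  'g'-branch (gqf): 3 nodes
  'o'-branch (off, ofg, ofoftg, ofoo, ofoofgtftf, ofootqggto, ofootqggtot, ofoqtgoqq, ofotoft, ofotoftt, ofotoftto, ofotofttofg, ofotogq, ofotoq): 39 nodes
Sum: 42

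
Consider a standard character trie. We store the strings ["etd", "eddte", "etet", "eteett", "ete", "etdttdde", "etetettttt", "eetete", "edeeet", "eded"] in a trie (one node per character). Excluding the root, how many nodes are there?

33

Trace insertions, counting only characters that open a new branch:
  "etd" → 3 new (e, t, d)
  "eddte" → prefix "e" already present; 4 new (d, d, t, e)
  "etet" → prefix "et" already present; 2 new (e, t)
  "eteett" → prefix "ete" already present; 3 new (e, t, t)
  "ete" → prefix "ete" already present; 0 new (none)
  "etdttdde" → prefix "etd" already present; 5 new (t, t, d, d, e)
  "etetettttt" → prefix "etet" already present; 6 new (e, t, t, t, t, t)
  "eetete" → prefix "e" already present; 5 new (e, t, e, t, e)
  "edeeet" → prefix "ed" already present; 4 new (e, e, e, t)
  "eded" → prefix "ede" already present; 1 new (d)
Total nodes = 3 + 4 + 2 + 3 + 0 + 5 + 6 + 5 + 4 + 1 = 33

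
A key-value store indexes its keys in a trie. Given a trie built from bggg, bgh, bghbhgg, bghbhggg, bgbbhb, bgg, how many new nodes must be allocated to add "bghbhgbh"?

2

Walking "bghbhgbh" from the root, the first 6 characters ("bghbhg") follow existing edges; "b" is the first miss.
Each of the 2 remaining characters creates one node.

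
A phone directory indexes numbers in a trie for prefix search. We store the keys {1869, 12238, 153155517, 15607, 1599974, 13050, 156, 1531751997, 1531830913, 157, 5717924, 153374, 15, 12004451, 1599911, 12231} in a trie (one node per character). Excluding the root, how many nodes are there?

60

Trace insertions, counting only characters that open a new branch:
  "1869" → 4 new (1, 8, 6, 9)
  "12238" → prefix "1" already present; 4 new (2, 2, 3, 8)
  "153155517" → prefix "1" already present; 8 new (5, 3, 1, 5, 5, 5, 1, 7)
  "15607" → prefix "15" already present; 3 new (6, 0, 7)
  "1599974" → prefix "15" already present; 5 new (9, 9, 9, 7, 4)
  "13050" → prefix "1" already present; 4 new (3, 0, 5, 0)
  "156" → prefix "156" already present; 0 new (none)
  "1531751997" → prefix "1531" already present; 6 new (7, 5, 1, 9, 9, 7)
  "1531830913" → prefix "1531" already present; 6 new (8, 3, 0, 9, 1, 3)
  "157" → prefix "15" already present; 1 new (7)
  "5717924" → 7 new (5, 7, 1, 7, 9, 2, 4)
  "153374" → prefix "153" already present; 3 new (3, 7, 4)
  "15" → prefix "15" already present; 0 new (none)
  "12004451" → prefix "12" already present; 6 new (0, 0, 4, 4, 5, 1)
  "1599911" → prefix "15999" already present; 2 new (1, 1)
  "12231" → prefix "1223" already present; 1 new (1)
Total nodes = 4 + 4 + 8 + 3 + 5 + 4 + 0 + 6 + 6 + 1 + 7 + 3 + 0 + 6 + 2 + 1 = 60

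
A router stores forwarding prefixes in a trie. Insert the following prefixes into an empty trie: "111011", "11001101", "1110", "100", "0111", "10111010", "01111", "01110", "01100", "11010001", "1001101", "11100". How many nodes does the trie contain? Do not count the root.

38

Trace insertions, counting only characters that open a new branch:
  "111011" → 6 new (1, 1, 1, 0, 1, 1)
  "11001101" → prefix "11" already present; 6 new (0, 0, 1, 1, 0, 1)
  "1110" → prefix "1110" already present; 0 new (none)
  "100" → prefix "1" already present; 2 new (0, 0)
  "0111" → 4 new (0, 1, 1, 1)
  "10111010" → prefix "10" already present; 6 new (1, 1, 1, 0, 1, 0)
  "01111" → prefix "0111" already present; 1 new (1)
  "01110" → prefix "0111" already present; 1 new (0)
  "01100" → prefix "011" already present; 2 new (0, 0)
  "11010001" → prefix "110" already present; 5 new (1, 0, 0, 0, 1)
  "1001101" → prefix "100" already present; 4 new (1, 1, 0, 1)
  "11100" → prefix "1110" already present; 1 new (0)
Total nodes = 6 + 6 + 0 + 2 + 4 + 6 + 1 + 1 + 2 + 5 + 4 + 1 = 38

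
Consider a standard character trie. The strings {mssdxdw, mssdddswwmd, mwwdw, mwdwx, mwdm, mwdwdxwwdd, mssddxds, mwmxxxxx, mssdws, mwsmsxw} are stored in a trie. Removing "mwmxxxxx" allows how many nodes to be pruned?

6

After clearing the end-marker at "mwmxxxxx", prune upward until reaching a node still needed by another word.
The suffix "mxxxxx" (6 nodes) is used only by "mwmxxxxx"; the node for "mw" still has the child "w", so pruning stops there.
Nodes removed: 6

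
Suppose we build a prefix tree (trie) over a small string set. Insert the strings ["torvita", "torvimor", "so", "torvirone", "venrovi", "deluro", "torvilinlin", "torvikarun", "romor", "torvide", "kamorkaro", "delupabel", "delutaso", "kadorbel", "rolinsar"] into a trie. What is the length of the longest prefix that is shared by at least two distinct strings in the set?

5

The deepest shared node is where two words last agree before diverging.
e.g. "torvide" and "torvikarun" share the prefix "torvi" of length 5; no pair shares a longer one.
Longest shared-prefix length: 5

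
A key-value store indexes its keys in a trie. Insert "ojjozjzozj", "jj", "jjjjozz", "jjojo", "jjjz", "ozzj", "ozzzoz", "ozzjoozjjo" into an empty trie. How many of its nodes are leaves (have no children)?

A leaf is a node with no children — equivalently, the end of a word that is not a proper prefix of any other stored word.
Those words: "jjjjozz", "jjjz", "jjojo", "ojjozjzozj", "ozzjoozjjo", "ozzzoz"
Leaf count: 6

6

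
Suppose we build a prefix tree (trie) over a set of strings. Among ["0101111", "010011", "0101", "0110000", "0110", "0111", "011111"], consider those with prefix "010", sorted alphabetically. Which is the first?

Words with prefix "010", in lexicographic order: "010011", "0101", "0101111"
Position 1: 010011

010011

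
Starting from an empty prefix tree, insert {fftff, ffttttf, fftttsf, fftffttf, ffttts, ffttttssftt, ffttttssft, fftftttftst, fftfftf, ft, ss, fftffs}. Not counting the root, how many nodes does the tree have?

31

For each word, the new-node count is its length minus the longest prefix already in the trie:
  "fftff" → 5 new (f, f, t, f, f)
  "ffttttf" → prefix "fft" already present; 4 new (t, t, t, f)
  "fftttsf" → prefix "ffttt" already present; 2 new (s, f)
  "fftffttf" → prefix "fftff" already present; 3 new (t, t, f)
  "ffttts" → prefix "ffttts" already present; 0 new (none)
  "ffttttssftt" → prefix "fftttt" already present; 5 new (s, s, f, t, t)
  "ffttttssft" → prefix "ffttttssft" already present; 0 new (none)
  "fftftttftst" → prefix "fftf" already present; 7 new (t, t, t, f, t, s, t)
  "fftfftf" → prefix "fftfft" already present; 1 new (f)
  "ft" → prefix "f" already present; 1 new (t)
  "ss" → 2 new (s, s)
  "fftffs" → prefix "fftff" already present; 1 new (s)
Total nodes = 5 + 4 + 2 + 3 + 0 + 5 + 0 + 7 + 1 + 1 + 2 + 1 = 31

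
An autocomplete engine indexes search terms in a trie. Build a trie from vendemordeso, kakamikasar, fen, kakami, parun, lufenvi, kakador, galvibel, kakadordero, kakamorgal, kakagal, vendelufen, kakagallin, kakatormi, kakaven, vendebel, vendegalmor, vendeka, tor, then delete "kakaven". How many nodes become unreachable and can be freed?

A node on "kakaven"'s path can go only if nothing else ends at it or branches off below it.
The suffix "ven" (3 nodes) is used only by "kakaven"; the node for "kaka" still has the child "m", so pruning stops there.
Nodes removed: 3

3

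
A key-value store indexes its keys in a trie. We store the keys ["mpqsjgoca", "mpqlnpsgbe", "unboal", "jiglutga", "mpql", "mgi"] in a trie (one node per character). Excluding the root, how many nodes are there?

Count nodes per top-level branch (shared prefixes stored once):
  'j'-branch (jiglutga): 8 nodes
  'm'-branch (mgi, mpql, mpqlnpsgbe, mpqsjgoca): 18 nodes
  'u'-branch (unboal): 6 nodes
Sum: 32

32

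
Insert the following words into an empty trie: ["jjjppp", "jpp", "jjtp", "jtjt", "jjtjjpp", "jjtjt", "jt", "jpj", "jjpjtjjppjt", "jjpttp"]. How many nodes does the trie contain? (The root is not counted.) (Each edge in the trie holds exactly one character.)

31

For each word, the new-node count is its length minus the longest prefix already in the trie:
  "jjjppp" → 6 new (j, j, j, p, p, p)
  "jpp" → prefix "j" already present; 2 new (p, p)
  "jjtp" → prefix "jj" already present; 2 new (t, p)
  "jtjt" → prefix "j" already present; 3 new (t, j, t)
  "jjtjjpp" → prefix "jjt" already present; 4 new (j, j, p, p)
  "jjtjt" → prefix "jjtj" already present; 1 new (t)
  "jt" → prefix "jt" already present; 0 new (none)
  "jpj" → prefix "jp" already present; 1 new (j)
  "jjpjtjjppjt" → prefix "jj" already present; 9 new (p, j, t, j, j, p, p, j, t)
  "jjpttp" → prefix "jjp" already present; 3 new (t, t, p)
Total nodes = 6 + 2 + 2 + 3 + 4 + 1 + 0 + 1 + 9 + 3 = 31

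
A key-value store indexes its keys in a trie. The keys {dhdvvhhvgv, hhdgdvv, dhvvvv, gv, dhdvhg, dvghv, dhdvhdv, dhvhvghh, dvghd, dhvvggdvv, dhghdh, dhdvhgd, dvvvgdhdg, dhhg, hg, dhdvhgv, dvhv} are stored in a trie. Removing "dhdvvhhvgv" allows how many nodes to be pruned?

Walk "dhdvvhhvgv" from the leaf back toward the root, removing each node that no remaining word uses.
The suffix "vhhvgv" (6 nodes) is used only by "dhdvvhhvgv"; the node for "dhdv" still has the child "h", so pruning stops there.
Nodes removed: 6

6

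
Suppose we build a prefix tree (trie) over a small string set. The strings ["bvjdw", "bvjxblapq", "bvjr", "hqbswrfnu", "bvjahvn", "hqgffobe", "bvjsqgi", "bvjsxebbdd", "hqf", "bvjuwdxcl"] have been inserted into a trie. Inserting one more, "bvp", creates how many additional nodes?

1

Walking "bvp" from the root, the first 2 characters ("bv") follow existing edges; "p" is the first miss.
New nodes needed: |"bvp"| − 2 = 3 − 2 = 1.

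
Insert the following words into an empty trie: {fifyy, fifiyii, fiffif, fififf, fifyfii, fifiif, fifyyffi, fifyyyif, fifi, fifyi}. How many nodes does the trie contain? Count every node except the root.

26

Trie structure (* marks end of a word):
(root)
└─ f
   └─ i
      └─ f
         ├─ f
         │  └─ i
         │     └─ f *
         ├─ i *
         │  ├─ f
         │  │  └─ f *
         │  ├─ i
         │  │  └─ f *
         │  └─ y
         │     └─ i
         │        └─ i *
         └─ y
            ├─ f
            │  └─ i
            │     └─ i *
            ├─ i *
            └─ y *
               ├─ f
               │  └─ f
               │     └─ i *
               └─ y
                  └─ i
                     └─ f *
Counting every labelled node above: 26.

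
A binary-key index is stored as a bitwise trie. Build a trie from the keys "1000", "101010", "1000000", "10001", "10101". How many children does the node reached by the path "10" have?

Walk "10" from the root, arriving at one node.
Characters that immediately follow "10" among the stored strings: {0, 1}.
That node has 2 child edges.

2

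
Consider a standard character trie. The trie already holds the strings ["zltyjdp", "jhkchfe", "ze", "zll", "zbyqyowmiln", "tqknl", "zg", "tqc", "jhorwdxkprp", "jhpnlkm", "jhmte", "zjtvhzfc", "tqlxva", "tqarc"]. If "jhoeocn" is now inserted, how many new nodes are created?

4

The longest prefix of "jhoeocn" already in the trie is "jho" (length 3).
So 7 − 3 = 4 new nodes.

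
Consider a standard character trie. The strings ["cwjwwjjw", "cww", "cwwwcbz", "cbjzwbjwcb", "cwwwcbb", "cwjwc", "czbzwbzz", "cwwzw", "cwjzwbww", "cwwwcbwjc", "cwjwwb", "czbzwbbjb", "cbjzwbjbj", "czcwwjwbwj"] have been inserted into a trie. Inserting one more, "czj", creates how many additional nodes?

1

Walking "czj" from the root, the first 2 characters ("cz") follow existing edges; "j" is the first miss.
So 3 − 2 = 1 new nodes.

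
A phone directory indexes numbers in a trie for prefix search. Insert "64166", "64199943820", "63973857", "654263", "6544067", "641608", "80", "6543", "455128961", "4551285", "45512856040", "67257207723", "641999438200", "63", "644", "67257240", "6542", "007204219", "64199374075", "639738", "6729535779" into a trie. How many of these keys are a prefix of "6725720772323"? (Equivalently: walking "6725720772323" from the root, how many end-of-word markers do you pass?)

1

Check each prefix of "6725720772323" against the stored set — each match is an end-marker on the path.
Prefixes of the query that are stored words: "67257207723"
Count: 1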